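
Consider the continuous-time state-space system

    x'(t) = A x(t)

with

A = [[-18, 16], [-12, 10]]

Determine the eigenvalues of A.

-6, -2

det(sI - A) = s^2 - (tr A)s + det A, with tr A = (-18) + 10 = -8 and det A = (-18)·10 - 16·(-12) = -180 - (-192) = 12.
So p(s) = det(sI - A) = s^2 + 8s + 12.
Factor s^2 + 8s + 12: two numbers with sum -8 and product 12 are -2 and -6, so s^2 + 8s + 12 = (s + 2)(s + 6).
Hence p(s) = (s + 2) (s + 6), with roots -6, -2.
All eigenvalues have negative real part, so the system is asymptotically stable.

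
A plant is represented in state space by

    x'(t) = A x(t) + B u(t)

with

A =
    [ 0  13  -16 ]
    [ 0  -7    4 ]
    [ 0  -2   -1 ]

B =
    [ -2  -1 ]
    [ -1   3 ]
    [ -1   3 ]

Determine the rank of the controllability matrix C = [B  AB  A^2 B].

2

AB = [[3, -9], [3, -9], [3, -9]]
A^2B = [[-9, 27], [-9, 27], [-9, 27]]
Controllability matrix C = [B  AB  A^2B] = [[-2, -1, 3, -9, -9, 27], [-1, 3, 3, -9, -9, 27], [-1, 3, 3, -9, -9, 27]]
The rows r1, r2, r3 of C are linearly dependent: -r2 + r3 = 0 (check each entry), so rank(C) ≤ 2.
The 2×2 minor from rows 1, 2, columns 1, 2 is (-2)·3 - (-1)·(-1) = -6 - 1 = -7 ≠ 0, so rank(C) = 2.
rank(C) = 2 < n = 3, so the pair (A, B) is not completely controllable.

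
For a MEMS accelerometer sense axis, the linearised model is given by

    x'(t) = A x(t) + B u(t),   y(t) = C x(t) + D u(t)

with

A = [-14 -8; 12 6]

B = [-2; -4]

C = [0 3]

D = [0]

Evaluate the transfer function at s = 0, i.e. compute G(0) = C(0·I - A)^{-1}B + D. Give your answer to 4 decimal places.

-20.0000

G(0) = C(-A)^{-1}B + D = -C A^{-1} B + D.
det A = 12, so A^{-1} = (1/12)·adj(A) = [[1/2, 2/3], [-1, -7/6]]
A^{-1} B = [-11/3, 20/3]^T
C A^{-1} B = 20
G(0) = D - C A^{-1} B = 0 - (20) = -20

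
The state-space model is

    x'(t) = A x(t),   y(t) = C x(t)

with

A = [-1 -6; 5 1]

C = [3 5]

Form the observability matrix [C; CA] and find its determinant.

CA = [[22, -13]]
Observability matrix O = [C; CA] = [[3, 5], [22, -13]]
det(O) = 3·(-13) - 5·22 = -39 - 110 = -149
Since det(O) ≠ 0, rank(O) = 2 and the system is completely observable.

-149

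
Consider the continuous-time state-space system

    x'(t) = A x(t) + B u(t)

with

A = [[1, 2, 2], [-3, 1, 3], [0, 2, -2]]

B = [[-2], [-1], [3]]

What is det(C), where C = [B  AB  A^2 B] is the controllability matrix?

-1460

AB = [[2], [14], [-8]]
A^2B = [[14], [-16], [44]]
Controllability matrix C = [B  AB  A^2B] = [[-2, 2, 14], [-1, 14, -16], [3, -8, 44]]
Expanding along the first row, det(C) = (-2)·(14·44 - (-16)·(-8)) - 2·((-1)·44 - (-16)·3) + 14·((-1)·(-8) - 14·3) = (-2)·488 - 2·4 + 14·(-34) = -1460
Since det(C) ≠ 0, rank(C) = 3 and the system is completely controllable.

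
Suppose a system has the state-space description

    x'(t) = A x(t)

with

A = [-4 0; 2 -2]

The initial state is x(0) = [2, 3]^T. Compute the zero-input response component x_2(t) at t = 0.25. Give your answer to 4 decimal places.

2.2969

det(sI - A) = s^2 - (tr A)s + det A, with tr A = (-4) + (-2) = -6 and det A = (-4)·(-2) - 0·2 = 8 - 0 = 8.
So p(s) = det(sI - A) = s^2 + 6s + 8.
Factor s^2 + 6s + 8: two numbers with sum -6 and product 8 are -2 and -4, so s^2 + 6s + 8 = (s + 2)(s + 4).
Hence p(s) = (s + 2) (s + 4), with roots -4, -2.
The eigenvalues -4, -2 are distinct and real, so A is diagonalisable and x(t) = e^{At} x(0) = V diag(e^{λ_i t}) V^{-1} x(0), where the columns of V are the eigenvectors.
λ = -4: A - (-4)I = [[0, 0], [2, 2]]. Row 2 gives 2·v1 + 2·v2 = 0, so take v_1 = [-1, 1]^T.
λ = -2: A - (-2)I = [[-2, 0], [2, 0]]. Row 1 gives (-2)·v1 + 0·v2 = 0, so take v_2 = [0, 1]^T.
V = [v_1 v_2] = [[-1, 0], [1, 1]] has det V = -1, so V^{-1} = adj(V)/det V = [[-1, 0], [1, 1]].
Modal coordinates z(0) = V^{-1} x(0): (-1)·2 + 0·3 = -2; 1·2 + 1·3 = 5; so z(0) = [-2, 5]^T.
x_2(t) = Σ_i (v_i)_2 · z_i(0) · e^{λ_i t} (row 2 of V times the modal terms).
x_2(0.25) = 1·(-2)·e^{-4·0.25} + 1·5·e^{-2·0.25} = (-2)·0.367879 + 5·0.606531 = 2.2969.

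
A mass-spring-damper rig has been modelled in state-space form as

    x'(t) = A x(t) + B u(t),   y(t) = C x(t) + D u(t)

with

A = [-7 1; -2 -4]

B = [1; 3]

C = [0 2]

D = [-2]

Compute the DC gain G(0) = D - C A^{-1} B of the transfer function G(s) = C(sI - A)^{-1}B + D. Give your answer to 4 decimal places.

-0.7333

G(0) = C(-A)^{-1}B + D = -C A^{-1} B + D.
det A = 30, so A^{-1} = (1/30)·adj(A) = [[-2/15, -1/30], [1/15, -7/30]]
A^{-1} B = [-7/30, -19/30]^T
C A^{-1} B = -19/15
G(0) = D - C A^{-1} B = -2 - (-19/15) = -11/15 ≈ -0.7333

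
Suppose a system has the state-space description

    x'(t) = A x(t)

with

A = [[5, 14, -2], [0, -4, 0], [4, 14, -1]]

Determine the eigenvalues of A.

-4, 1, 3

det(sI - A) = s^3 - (tr A)s^2 + (M11 + M22 + M33)s - det A, where Mii is the 2×2 principal minor of A obtained by deleting row i and column i.
tr A = 5 + (-4) + (-1) = 0; M11 = (-4)·(-1) - 0·14 = 4 - 0 = 4; M22 = 5·(-1) - (-2)·4 = -5 - (-8) = 3; M33 = 5·(-4) - 14·0 = -20 - 0 = -20; sum of minors = -13.
det A = 5·((-4)·(-1) - 0·14) - 14·(0·(-1) - 0·4) + (-2)·(0·14 - (-4)·4) = 5·4 - 14·0 + (-2)·16 = -12.
So p(s) = det(sI - A) = s^3 - 13s + 12.
Rational-root test: any integer root divides 12. Testing small divisors, s = 1 works: p(1) = 1 + 0 + (-13) + 12 = 0, so (s - 1) is a factor.
Dividing, p(s) = (s - 1)(s^2 + s - 12).
Factor s^2 + s - 12: two numbers with sum -1 and product -12 are 3 and -4, so s^2 + s - 12 = (s - 3)(s + 4).
Hence p(s) = (s - 3) (s - 1) (s + 4), with roots -4, 1, 3.
At least one eigenvalue has non-negative real part, so the system is not asymptotically stable.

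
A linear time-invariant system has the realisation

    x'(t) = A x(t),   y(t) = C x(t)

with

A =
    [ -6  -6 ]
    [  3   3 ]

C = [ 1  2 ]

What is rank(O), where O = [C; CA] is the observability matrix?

1

CA = [[0, 0]]
Observability matrix O = [C; CA] = [[1, 2], [0, 0]]
Every row of O is a scalar multiple of row 1 = [1, 2] (multipliers 1, 0), so the rows span a one-dimensional space.
O ≠ 0, hence rank(O) = 1.
rank(O) = 1 < n = 2, so the pair (A, C) is not completely observable.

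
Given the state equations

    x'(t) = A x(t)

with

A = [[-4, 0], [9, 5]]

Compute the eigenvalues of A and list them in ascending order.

det(sI - A) = s^2 - (tr A)s + det A, with tr A = (-4) + 5 = 1 and det A = (-4)·5 - 0·9 = -20 - 0 = -20.
So p(s) = det(sI - A) = s^2 - s - 20.
Factor s^2 - s - 20: two numbers with sum 1 and product -20 are 5 and -4, so s^2 - s - 20 = (s - 5)(s + 4).
Hence p(s) = (s - 5) (s + 4), with roots -4, 5.
At least one eigenvalue has non-negative real part, so the system is not asymptotically stable.

-4, 5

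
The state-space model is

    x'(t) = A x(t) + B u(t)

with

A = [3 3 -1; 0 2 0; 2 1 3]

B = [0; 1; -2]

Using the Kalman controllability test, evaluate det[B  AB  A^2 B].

-51

AB = [[5], [2], [-5]]
A^2B = [[26], [4], [-3]]
Controllability matrix C = [B  AB  A^2B] = [[0, 5, 26], [1, 2, 4], [-2, -5, -3]]
Expanding along the first row, det(C) = 0·(2·(-3) - 4·(-5)) - 5·(1·(-3) - 4·(-2)) + 26·(1·(-5) - 2·(-2)) = 0·14 - 5·5 + 26·(-1) = -51
Since det(C) ≠ 0, rank(C) = 3 and the system is completely controllable.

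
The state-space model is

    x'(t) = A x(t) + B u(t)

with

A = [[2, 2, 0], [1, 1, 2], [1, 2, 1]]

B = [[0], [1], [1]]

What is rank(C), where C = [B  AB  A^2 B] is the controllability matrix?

AB = [[2], [3], [3]]
A^2B = [[10], [11], [11]]
Controllability matrix C = [B  AB  A^2B] = [[0, 2, 10], [1, 3, 11], [1, 3, 11]]
The rows r1, r2, r3 of C are linearly dependent: -r2 + r3 = 0 (check each entry), so rank(C) ≤ 2.
The 2×2 minor from rows 1, 2, columns 1, 2 is 0·3 - 2·1 = 0 - 2 = -2 ≠ 0, so rank(C) = 2.
rank(C) = 2 < n = 3, so the pair (A, B) is not completely controllable.

2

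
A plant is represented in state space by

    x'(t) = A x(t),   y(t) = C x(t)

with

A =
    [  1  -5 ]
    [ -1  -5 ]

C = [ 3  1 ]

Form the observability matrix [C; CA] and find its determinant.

-62

CA = [[2, -20]]
Observability matrix O = [C; CA] = [[3, 1], [2, -20]]
det(O) = 3·(-20) - 1·2 = -60 - 2 = -62
Since det(O) ≠ 0, rank(O) = 2 and the system is completely observable.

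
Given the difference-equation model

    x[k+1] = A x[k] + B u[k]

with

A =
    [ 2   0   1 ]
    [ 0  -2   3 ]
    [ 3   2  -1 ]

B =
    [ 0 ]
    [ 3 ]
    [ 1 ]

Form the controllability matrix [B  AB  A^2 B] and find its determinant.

AB = [[1], [-3], [5]]
A^2B = [[7], [21], [-8]]
Controllability matrix C = [B  AB  A^2B] = [[0, 1, 7], [3, -3, 21], [1, 5, -8]]
Expanding along the first row, det(C) = 0·((-3)·(-8) - 21·5) - 1·(3·(-8) - 21·1) + 7·(3·5 - (-3)·1) = 0·(-81) - 1·(-45) + 7·18 = 171
Since det(C) ≠ 0, rank(C) = 3 and the system is completely controllable.

171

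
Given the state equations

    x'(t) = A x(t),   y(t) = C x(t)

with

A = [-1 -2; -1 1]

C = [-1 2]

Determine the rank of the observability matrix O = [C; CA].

2

CA = [[-1, 4]]
Observability matrix O = [C; CA] = [[-1, 2], [-1, 4]]
det(O) = (-1)·4 - 2·(-1) = -4 - (-2) = -2 ≠ 0, so rank(O) = 2.
rank(O) = 2 = n, so the pair (A, C) is completely observable.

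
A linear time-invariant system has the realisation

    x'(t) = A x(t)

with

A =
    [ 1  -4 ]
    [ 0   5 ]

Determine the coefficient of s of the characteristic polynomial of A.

-6

For a 2×2 matrix, det(sI - A) = s^2 - (tr A)s + det A.
tr A = 6, det A = 5.
So p(s) = s^2 - 6s + 5.
The coefficient of s is -6.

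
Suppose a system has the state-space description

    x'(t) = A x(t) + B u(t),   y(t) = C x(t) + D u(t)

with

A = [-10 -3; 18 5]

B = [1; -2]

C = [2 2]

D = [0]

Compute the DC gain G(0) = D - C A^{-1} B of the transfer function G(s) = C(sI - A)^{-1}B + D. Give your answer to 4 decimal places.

-0.5000

G(0) = C(-A)^{-1}B + D = -C A^{-1} B + D.
det A = 4, so A^{-1} = (1/4)·adj(A) = [[5/4, 3/4], [-9/2, -5/2]]
A^{-1} B = [-1/4, 1/2]^T
C A^{-1} B = 1/2
G(0) = D - C A^{-1} B = 0 - (1/2) = -1/2 ≈ -0.5000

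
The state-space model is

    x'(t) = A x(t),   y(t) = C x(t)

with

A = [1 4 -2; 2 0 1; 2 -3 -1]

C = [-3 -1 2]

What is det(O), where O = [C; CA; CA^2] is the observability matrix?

-2121

CA = [[-1, -18, 3]]
CA^2 = [[-31, -13, -19]]
Observability matrix O = [C; CA; CA^2] = [[-3, -1, 2], [-1, -18, 3], [-31, -13, -19]]
Expanding along the first row, det(O) = (-3)·((-18)·(-19) - 3·(-13)) - (-1)·((-1)·(-19) - 3·(-31)) + 2·((-1)·(-13) - (-18)·(-31)) = (-3)·381 - (-1)·112 + 2·(-545) = -2121
Since det(O) ≠ 0, rank(O) = 3 and the system is completely observable.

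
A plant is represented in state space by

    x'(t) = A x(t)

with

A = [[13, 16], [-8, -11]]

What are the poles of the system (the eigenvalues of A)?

-3, 5

det(sI - A) = s^2 - (tr A)s + det A, with tr A = 13 + (-11) = 2 and det A = 13·(-11) - 16·(-8) = -143 - (-128) = -15.
So p(s) = det(sI - A) = s^2 - 2s - 15.
Factor s^2 - 2s - 15: two numbers with sum 2 and product -15 are 5 and -3, so s^2 - 2s - 15 = (s - 5)(s + 3).
Hence p(s) = (s - 5) (s + 3), with roots -3, 5.
At least one eigenvalue has non-negative real part, so the system is not asymptotically stable.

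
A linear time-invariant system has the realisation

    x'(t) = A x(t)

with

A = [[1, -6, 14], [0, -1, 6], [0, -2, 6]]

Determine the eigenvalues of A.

det(sI - A) = s^3 - (tr A)s^2 + (M11 + M22 + M33)s - det A, where Mii is the 2×2 principal minor of A obtained by deleting row i and column i.
tr A = 1 + (-1) + 6 = 6; M11 = (-1)·6 - 6·(-2) = -6 - (-12) = 6; M22 = 1·6 - 14·0 = 6 - 0 = 6; M33 = 1·(-1) - (-6)·0 = -1 - 0 = -1; sum of minors = 11.
det A = 1·((-1)·6 - 6·(-2)) - (-6)·(0·6 - 6·0) + 14·(0·(-2) - (-1)·0) = 1·6 - (-6)·0 + 14·0 = 6.
So p(s) = det(sI - A) = s^3 - 6s^2 + 11s - 6.
Rational-root test: any integer root divides -6. Testing small divisors, s = 1 works: p(1) = 1 + (-6) + 11 + (-6) = 0, so (s - 1) is a factor.
Dividing, p(s) = (s - 1)(s^2 - 5s + 6).
Factor s^2 - 5s + 6: two numbers with sum 5 and product 6 are 3 and 2, so s^2 - 5s + 6 = (s - 3)(s - 2).
Hence p(s) = (s - 3) (s - 2) (s - 1), with roots 1, 2, 3.
At least one eigenvalue has non-negative real part, so the system is not asymptotically stable.

1, 2, 3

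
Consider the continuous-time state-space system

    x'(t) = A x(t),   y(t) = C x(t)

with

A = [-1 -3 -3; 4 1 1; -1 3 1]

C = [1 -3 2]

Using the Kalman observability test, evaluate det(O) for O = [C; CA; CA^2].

-2475

CA = [[-15, 0, -4]]
CA^2 = [[19, 33, 41]]
Observability matrix O = [C; CA; CA^2] = [[1, -3, 2], [-15, 0, -4], [19, 33, 41]]
Expanding along the first row, det(O) = 1·(0·41 - (-4)·33) - (-3)·((-15)·41 - (-4)·19) + 2·((-15)·33 - 0·19) = 1·132 - (-3)·(-539) + 2·(-495) = -2475
Since det(O) ≠ 0, rank(O) = 3 and the system is completely observable.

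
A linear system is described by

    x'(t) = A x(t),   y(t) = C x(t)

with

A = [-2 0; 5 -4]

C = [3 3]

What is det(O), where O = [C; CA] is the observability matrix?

-63

CA = [[9, -12]]
Observability matrix O = [C; CA] = [[3, 3], [9, -12]]
det(O) = 3·(-12) - 3·9 = -36 - 27 = -63
Since det(O) ≠ 0, rank(O) = 2 and the system is completely observable.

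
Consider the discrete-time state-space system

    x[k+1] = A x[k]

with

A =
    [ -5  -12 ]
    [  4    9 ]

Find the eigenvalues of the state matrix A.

det(zI - A) = z^2 - (tr A)z + det A, with tr A = (-5) + 9 = 4 and det A = (-5)·9 - (-12)·4 = -45 - (-48) = 3.
So p(z) = det(zI - A) = z^2 - 4z + 3.
Factor z^2 - 4z + 3: two numbers with sum 4 and product 3 are 3 and 1, so z^2 - 4z + 3 = (z - 3)(z - 1).
Hence p(z) = (z - 3) (z - 1), with roots 1, 3.

1, 3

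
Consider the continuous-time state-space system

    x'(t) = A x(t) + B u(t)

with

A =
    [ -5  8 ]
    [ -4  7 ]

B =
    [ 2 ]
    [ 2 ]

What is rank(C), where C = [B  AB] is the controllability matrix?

1

AB = [[6], [6]]
Controllability matrix C = [B  AB] = [[2, 6], [2, 6]]
Every column of C is a scalar multiple of column 1 = [2, 2] (multipliers 1, 3), so the columns span a one-dimensional space.
C ≠ 0, hence rank(C) = 1.
rank(C) = 1 < n = 2, so the pair (A, B) is not completely controllable.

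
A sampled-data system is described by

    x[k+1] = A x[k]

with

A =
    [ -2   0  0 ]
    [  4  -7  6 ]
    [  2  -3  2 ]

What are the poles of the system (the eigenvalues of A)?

det(zI - A) = z^3 - (tr A)z^2 + (M11 + M22 + M33)z - det A, where Mii is the 2×2 principal minor of A obtained by deleting row i and column i.
tr A = (-2) + (-7) + 2 = -7; M11 = (-7)·2 - 6·(-3) = -14 - (-18) = 4; M22 = (-2)·2 - 0·2 = -4 - 0 = -4; M33 = (-2)·(-7) - 0·4 = 14 - 0 = 14; sum of minors = 14.
det A = (-2)·((-7)·2 - 6·(-3)) - 0·(4·2 - 6·2) + 0·(4·(-3) - (-7)·2) = (-2)·4 - 0·(-4) + 0·2 = -8.
So p(z) = det(zI - A) = z^3 + 7z^2 + 14z + 8.
Rational-root test: any integer root divides 8. Testing small divisors, z = -1 works: p(-1) = -1 + 7 + (-14) + 8 = 0, so (z + 1) is a factor.
Dividing, p(z) = (z + 1)(z^2 + 6z + 8).
Factor z^2 + 6z + 8: two numbers with sum -6 and product 8 are -2 and -4, so z^2 + 6z + 8 = (z + 2)(z + 4).
Hence p(z) = (z + 1) (z + 2) (z + 4), with roots -4, -2, -1.

-4, -2, -1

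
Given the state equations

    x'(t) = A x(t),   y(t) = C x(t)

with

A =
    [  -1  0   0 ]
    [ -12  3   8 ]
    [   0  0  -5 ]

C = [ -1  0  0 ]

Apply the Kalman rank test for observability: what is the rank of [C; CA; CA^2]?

CA = [[1, 0, 0]]
CA^2 = [[-1, 0, 0]]
Observability matrix O = [C; CA; CA^2] = [[-1, 0, 0], [1, 0, 0], [-1, 0, 0]]
Every row of O is a scalar multiple of row 1 = [-1, 0, 0] (multipliers 1, -1, 1), so the rows span a one-dimensional space.
O ≠ 0, hence rank(O) = 1.
rank(O) = 1 < n = 3, so the pair (A, C) is not completely observable.

1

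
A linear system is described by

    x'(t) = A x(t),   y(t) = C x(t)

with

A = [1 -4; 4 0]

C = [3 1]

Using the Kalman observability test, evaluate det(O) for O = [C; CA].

CA = [[7, -12]]
Observability matrix O = [C; CA] = [[3, 1], [7, -12]]
det(O) = 3·(-12) - 1·7 = -36 - 7 = -43
Since det(O) ≠ 0, rank(O) = 2 and the system is completely observable.

-43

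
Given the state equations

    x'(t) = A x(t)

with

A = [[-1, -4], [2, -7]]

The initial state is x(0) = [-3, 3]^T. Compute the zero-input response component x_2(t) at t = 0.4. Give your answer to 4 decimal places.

-0.5891

det(sI - A) = s^2 - (tr A)s + det A, with tr A = (-1) + (-7) = -8 and det A = (-1)·(-7) - (-4)·2 = 7 - (-8) = 15.
So p(s) = det(sI - A) = s^2 + 8s + 15.
Factor s^2 + 8s + 15: two numbers with sum -8 and product 15 are -3 and -5, so s^2 + 8s + 15 = (s + 3)(s + 5).
Hence p(s) = (s + 3) (s + 5), with roots -5, -3.
The eigenvalues -5, -3 are distinct and real, so A is diagonalisable and x(t) = e^{At} x(0) = V diag(e^{λ_i t}) V^{-1} x(0), where the columns of V are the eigenvectors.
λ = -5: A - (-5)I = [[4, -4], [2, -2]]. Row 1 gives 4·v1 + (-4)·v2 = 0, so take v_1 = [-1, -1]^T.
λ = -3: A - (-3)I = [[2, -4], [2, -4]]. Row 1 gives 2·v1 + (-4)·v2 = 0, so take v_2 = [2, 1]^T.
V = [v_1 v_2] = [[-1, 2], [-1, 1]] has det V = 1, so V^{-1} = adj(V)/det V = [[1, -2], [1, -1]].
Modal coordinates z(0) = V^{-1} x(0): 1·(-3) + (-2)·3 = -9; 1·(-3) + (-1)·3 = -6; so z(0) = [-9, -6]^T.
x_2(t) = Σ_i (v_i)_2 · z_i(0) · e^{λ_i t} (row 2 of V times the modal terms).
x_2(0.4) = (-1)·(-9)·e^{-5·0.4} + 1·(-6)·e^{-3·0.4} = 9·0.135335 + (-6)·0.301194 = -0.5891.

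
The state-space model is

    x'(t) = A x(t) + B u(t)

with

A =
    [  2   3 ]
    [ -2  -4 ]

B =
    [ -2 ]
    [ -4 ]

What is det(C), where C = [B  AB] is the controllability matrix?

AB = [[-16], [20]]
Controllability matrix C = [B  AB] = [[-2, -16], [-4, 20]]
det(C) = (-2)·20 - (-16)·(-4) = -40 - 64 = -104
Since det(C) ≠ 0, rank(C) = 2 and the system is completely controllable.

-104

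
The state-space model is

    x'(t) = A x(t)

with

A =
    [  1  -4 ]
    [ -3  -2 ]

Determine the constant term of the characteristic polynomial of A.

For a 2×2 matrix, det(sI - A) = s^2 - (tr A)s + det A.
tr A = -1, det A = -14.
So p(s) = s^2 + s - 14.
The constant term is -14.

-14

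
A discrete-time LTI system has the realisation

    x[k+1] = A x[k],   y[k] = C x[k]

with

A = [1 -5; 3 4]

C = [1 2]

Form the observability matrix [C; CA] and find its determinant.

CA = [[7, 3]]
Observability matrix O = [C; CA] = [[1, 2], [7, 3]]
det(O) = 1·3 - 2·7 = 3 - 14 = -11
Since det(O) ≠ 0, rank(O) = 2 and the system is completely observable.

-11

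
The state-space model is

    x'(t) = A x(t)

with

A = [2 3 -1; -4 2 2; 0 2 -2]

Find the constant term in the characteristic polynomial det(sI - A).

Expand det(sI - A) for the 3×3 matrix.
p(s) = s^3 - 2s^2 + 4s + 32.
(Check: constant term = det(-A) = (-1)^3 det A = 32; coefficient of s^2 = -tr A = -2.)
The constant term is 32.

32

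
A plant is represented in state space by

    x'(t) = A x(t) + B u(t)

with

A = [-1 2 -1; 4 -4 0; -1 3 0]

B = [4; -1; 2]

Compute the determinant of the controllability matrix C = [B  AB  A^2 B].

AB = [[-8], [20], [-7]]
A^2B = [[55], [-112], [68]]
Controllability matrix C = [B  AB  A^2B] = [[4, -8, 55], [-1, 20, -112], [2, -7, 68]]
Expanding along the first row, det(C) = 4·(20·68 - (-112)·(-7)) - (-8)·((-1)·68 - (-112)·2) + 55·((-1)·(-7) - 20·2) = 4·576 - (-8)·156 + 55·(-33) = 1737
Since det(C) ≠ 0, rank(C) = 3 and the system is completely controllable.

1737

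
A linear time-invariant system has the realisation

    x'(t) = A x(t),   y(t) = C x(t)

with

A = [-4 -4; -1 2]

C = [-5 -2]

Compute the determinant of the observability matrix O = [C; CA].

CA = [[22, 16]]
Observability matrix O = [C; CA] = [[-5, -2], [22, 16]]
det(O) = (-5)·16 - (-2)·22 = -80 - (-44) = -36
Since det(O) ≠ 0, rank(O) = 2 and the system is completely observable.

-36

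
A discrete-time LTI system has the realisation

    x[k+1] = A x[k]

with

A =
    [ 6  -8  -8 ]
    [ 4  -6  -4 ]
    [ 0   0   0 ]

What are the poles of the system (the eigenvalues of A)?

det(zI - A) = z^3 - (tr A)z^2 + (M11 + M22 + M33)z - det A, where Mii is the 2×2 principal minor of A obtained by deleting row i and column i.
tr A = 6 + (-6) + 0 = 0; M11 = (-6)·0 - (-4)·0 = 0 - 0 = 0; M22 = 6·0 - (-8)·0 = 0 - 0 = 0; M33 = 6·(-6) - (-8)·4 = -36 - (-32) = -4; sum of minors = -4.
det A = 6·((-6)·0 - (-4)·0) - (-8)·(4·0 - (-4)·0) + (-8)·(4·0 - (-6)·0) = 6·0 - (-8)·0 + (-8)·0 = 0.
So p(z) = det(zI - A) = z^3 - 4z.
The constant term is 0, so p(z) = z(z^2 - 4).
Factor z^2 - 4: two numbers with sum 0 and product -4 are 2 and -2, so z^2 - 4 = (z - 2)(z + 2).
Hence p(z) = z (z - 2) (z + 2), with roots -2, 0, 2.

-2, 0, 2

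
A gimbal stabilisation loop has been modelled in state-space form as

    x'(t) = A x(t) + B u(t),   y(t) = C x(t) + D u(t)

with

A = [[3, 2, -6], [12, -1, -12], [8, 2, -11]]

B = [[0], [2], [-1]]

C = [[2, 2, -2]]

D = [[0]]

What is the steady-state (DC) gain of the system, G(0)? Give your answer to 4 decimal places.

9.2000

G(0) = C(-A)^{-1}B + D = -C A^{-1} B + D.
det A = -15, so A^{-1} = (1/-15)·adj(A) = [[-7/3, -2/3, 2], [-12/5, -1, 12/5], [-32/15, -2/3, 9/5]]
A^{-1} B = [-10/3, -22/5, -47/15]^T
C A^{-1} B = -46/5
G(0) = D - C A^{-1} B = 0 - (-46/5) = 46/5 ≈ 9.2000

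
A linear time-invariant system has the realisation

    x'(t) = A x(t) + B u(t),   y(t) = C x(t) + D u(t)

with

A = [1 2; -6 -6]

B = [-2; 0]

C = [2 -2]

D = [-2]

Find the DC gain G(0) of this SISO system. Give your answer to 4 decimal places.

-10.0000

G(0) = C(-A)^{-1}B + D = -C A^{-1} B + D.
det A = 6, so A^{-1} = (1/6)·adj(A) = [[-1, -1/3], [1, 1/6]]
A^{-1} B = [2, -2]^T
C A^{-1} B = 8
G(0) = D - C A^{-1} B = -2 - (8) = -10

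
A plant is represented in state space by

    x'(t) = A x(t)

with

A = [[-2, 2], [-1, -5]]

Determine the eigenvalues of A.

-4, -3

det(sI - A) = s^2 - (tr A)s + det A, with tr A = (-2) + (-5) = -7 and det A = (-2)·(-5) - 2·(-1) = 10 - (-2) = 12.
So p(s) = det(sI - A) = s^2 + 7s + 12.
Factor s^2 + 7s + 12: two numbers with sum -7 and product 12 are -3 and -4, so s^2 + 7s + 12 = (s + 3)(s + 4).
Hence p(s) = (s + 3) (s + 4), with roots -4, -3.
All eigenvalues have negative real part, so the system is asymptotically stable.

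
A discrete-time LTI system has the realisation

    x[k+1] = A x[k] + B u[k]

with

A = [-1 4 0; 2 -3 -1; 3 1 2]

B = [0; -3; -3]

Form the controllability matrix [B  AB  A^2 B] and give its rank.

AB = [[-12], [12], [-9]]
A^2B = [[60], [-51], [-42]]
Controllability matrix C = [B  AB  A^2B] = [[0, -12, 60], [-3, 12, -51], [-3, -9, -42]]
det(C) = 0·(12·(-42) - (-51)·(-9)) - (-12)·((-3)·(-42) - (-51)·(-3)) + 60·((-3)·(-9) - 12·(-3)) = 0·(-963) - (-12)·(-27) + 60·63 = 3456 ≠ 0, so rank(C) = 3.
rank(C) = 3 = n, so the pair (A, B) is completely controllable.

3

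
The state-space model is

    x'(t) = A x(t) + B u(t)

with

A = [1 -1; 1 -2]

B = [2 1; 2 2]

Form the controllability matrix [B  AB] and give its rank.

2

AB = [[0, -1], [-2, -3]]
Controllability matrix C = [B  AB] = [[2, 1, 0, -1], [2, 2, -2, -3]]
Take the 2×2 submatrix of C formed by columns 1, 2: [[2, 1], [2, 2]]. Its determinant is 2·2 - 1·2 = 4 - 2 = 2 ≠ 0.
So rank(C) ≥ 2; since C has 2 rows, rank(C) = 2.
rank(C) = 2 = n, so the pair (A, B) is completely controllable.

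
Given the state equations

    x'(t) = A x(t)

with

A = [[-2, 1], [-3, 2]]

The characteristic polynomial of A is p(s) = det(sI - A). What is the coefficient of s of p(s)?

0

For a 2×2 matrix, det(sI - A) = s^2 - (tr A)s + det A.
tr A = 0, det A = -1.
So p(s) = s^2 - 1.
The coefficient of s is 0.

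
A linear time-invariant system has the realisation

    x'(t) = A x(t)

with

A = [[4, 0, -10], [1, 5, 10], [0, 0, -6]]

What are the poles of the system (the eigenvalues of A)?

det(sI - A) = s^3 - (tr A)s^2 + (M11 + M22 + M33)s - det A, where Mii is the 2×2 principal minor of A obtained by deleting row i and column i.
tr A = 4 + 5 + (-6) = 3; M11 = 5·(-6) - 10·0 = -30 - 0 = -30; M22 = 4·(-6) - (-10)·0 = -24 - 0 = -24; M33 = 4·5 - 0·1 = 20 - 0 = 20; sum of minors = -34.
det A = 4·(5·(-6) - 10·0) - 0·(1·(-6) - 10·0) + (-10)·(1·0 - 5·0) = 4·(-30) - 0·(-6) + (-10)·0 = -120.
So p(s) = det(sI - A) = s^3 - 3s^2 - 34s + 120.
Rational-root test: any integer root divides 120. Testing small divisors, s = 4 works: p(4) = 64 + (-48) + (-136) + 120 = 0, so (s - 4) is a factor.
Dividing, p(s) = (s - 4)(s^2 + s - 30).
Factor s^2 + s - 30: two numbers with sum -1 and product -30 are 5 and -6, so s^2 + s - 30 = (s - 5)(s + 6).
Hence p(s) = (s - 5) (s - 4) (s + 6), with roots -6, 4, 5.
At least one eigenvalue has non-negative real part, so the system is not asymptotically stable.

-6, 4, 5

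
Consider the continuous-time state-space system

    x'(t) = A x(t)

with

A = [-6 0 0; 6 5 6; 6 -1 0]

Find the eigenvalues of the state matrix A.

det(sI - A) = s^3 - (tr A)s^2 + (M11 + M22 + M33)s - det A, where Mii is the 2×2 principal minor of A obtained by deleting row i and column i.
tr A = (-6) + 5 + 0 = -1; M11 = 5·0 - 6·(-1) = 0 - (-6) = 6; M22 = (-6)·0 - 0·6 = 0 - 0 = 0; M33 = (-6)·5 - 0·6 = -30 - 0 = -30; sum of minors = -24.
det A = (-6)·(5·0 - 6·(-1)) - 0·(6·0 - 6·6) + 0·(6·(-1) - 5·6) = (-6)·6 - 0·(-36) + 0·(-36) = -36.
So p(s) = det(sI - A) = s^3 + s^2 - 24s + 36.
Rational-root test: any integer root divides 36. Testing small divisors, s = 2 works: p(2) = 8 + 4 + (-48) + 36 = 0, so (s - 2) is a factor.
Dividing, p(s) = (s - 2)(s^2 + 3s - 18).
Factor s^2 + 3s - 18: two numbers with sum -3 and product -18 are 3 and -6, so s^2 + 3s - 18 = (s - 3)(s + 6).
Hence p(s) = (s - 3) (s - 2) (s + 6), with roots -6, 2, 3.
At least one eigenvalue has non-negative real part, so the system is not asymptotically stable.

-6, 2, 3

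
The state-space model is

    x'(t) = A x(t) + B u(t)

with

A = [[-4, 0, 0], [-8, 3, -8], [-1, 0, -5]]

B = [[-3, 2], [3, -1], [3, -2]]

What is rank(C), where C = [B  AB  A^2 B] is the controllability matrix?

2

AB = [[12, -8], [9, -3], [-12, 8]]
A^2B = [[-48, 32], [27, -9], [48, -32]]
Controllability matrix C = [B  AB  A^2B] = [[-3, 2, 12, -8, -48, 32], [3, -1, 9, -3, 27, -9], [3, -2, -12, 8, 48, -32]]
The rows r1, r2, r3 of C are linearly dependent: r1 + r3 = 0 (check each entry), so rank(C) ≤ 2.
The 2×2 minor from rows 1, 2, columns 1, 2 is (-3)·(-1) - 2·3 = 3 - 6 = -3 ≠ 0, so rank(C) = 2.
rank(C) = 2 < n = 3, so the pair (A, B) is not completely controllable.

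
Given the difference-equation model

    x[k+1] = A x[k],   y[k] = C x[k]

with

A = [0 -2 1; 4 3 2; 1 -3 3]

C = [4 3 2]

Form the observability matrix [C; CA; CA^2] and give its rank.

3

CA = [[14, -5, 16]]
CA^2 = [[-4, -91, 52]]
Observability matrix O = [C; CA; CA^2] = [[4, 3, 2], [14, -5, 16], [-4, -91, 52]]
det(O) = 4·((-5)·52 - 16·(-91)) - 3·(14·52 - 16·(-4)) + 2·(14·(-91) - (-5)·(-4)) = 4·1196 - 3·792 + 2·(-1294) = -180 ≠ 0, so rank(O) = 3.
rank(O) = 3 = n, so the pair (A, C) is completely observable.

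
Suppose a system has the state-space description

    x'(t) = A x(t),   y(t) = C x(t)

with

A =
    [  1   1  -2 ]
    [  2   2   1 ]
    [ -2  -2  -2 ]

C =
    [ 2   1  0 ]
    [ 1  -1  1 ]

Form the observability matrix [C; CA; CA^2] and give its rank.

CA = [[4, 4, -3], [-3, -3, -5]]
CA^2 = [[18, 18, 2], [1, 1, 13]]
Observability matrix O = [C; CA; CA^2] = [[2, 1, 0], [1, -1, 1], [4, 4, -3], [-3, -3, -5], [18, 18, 2], [1, 1, 13]]
Take the 3×3 submatrix of O formed by rows 1, 2, 3: [[2, 1, 0], [1, -1, 1], [4, 4, -3]]. Its determinant is 2·((-1)·(-3) - 1·4) - 1·(1·(-3) - 1·4) + 0·(1·4 - (-1)·4) = 2·(-1) - 1·(-7) + 0·8 = 5 ≠ 0.
So rank(O) ≥ 3; since O has 3 columns, rank(O) = 3.
rank(O) = 3 = n, so the pair (A, C) is completely observable.

3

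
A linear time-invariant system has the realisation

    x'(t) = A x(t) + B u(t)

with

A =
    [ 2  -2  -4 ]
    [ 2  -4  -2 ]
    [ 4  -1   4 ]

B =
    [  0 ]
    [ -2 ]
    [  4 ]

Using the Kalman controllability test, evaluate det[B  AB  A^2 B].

5760

AB = [[-12], [0], [18]]
A^2B = [[-96], [-60], [24]]
Controllability matrix C = [B  AB  A^2B] = [[0, -12, -96], [-2, 0, -60], [4, 18, 24]]
Expanding along the first row, det(C) = 0·(0·24 - (-60)·18) - (-12)·((-2)·24 - (-60)·4) + (-96)·((-2)·18 - 0·4) = 0·1080 - (-12)·192 + (-96)·(-36) = 5760
Since det(C) ≠ 0, rank(C) = 3 and the system is completely controllable.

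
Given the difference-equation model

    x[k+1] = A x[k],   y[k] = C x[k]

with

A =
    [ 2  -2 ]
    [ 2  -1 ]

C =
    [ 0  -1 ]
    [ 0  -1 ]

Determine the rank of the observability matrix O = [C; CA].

CA = [[-2, 1], [-2, 1]]
Observability matrix O = [C; CA] = [[0, -1], [0, -1], [-2, 1], [-2, 1]]
Take the 2×2 submatrix of O formed by rows 1, 3: [[0, -1], [-2, 1]]. Its determinant is 0·1 - (-1)·(-2) = 0 - 2 = -2 ≠ 0.
So rank(O) ≥ 2; since O has 2 columns, rank(O) = 2.
rank(O) = 2 = n, so the pair (A, C) is completely observable.

2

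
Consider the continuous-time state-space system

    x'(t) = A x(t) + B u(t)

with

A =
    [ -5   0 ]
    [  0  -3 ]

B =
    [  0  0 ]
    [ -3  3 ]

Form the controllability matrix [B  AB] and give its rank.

AB = [[0, 0], [9, -9]]
Controllability matrix C = [B  AB] = [[0, 0, 0, 0], [-3, 3, 9, -9]]
Every column of C is a scalar multiple of column 1 = [0, -3] (multipliers 1, -1, -3, 3), so the columns span a one-dimensional space.
C ≠ 0, hence rank(C) = 1.
rank(C) = 1 < n = 2, so the pair (A, B) is not completely controllable.

1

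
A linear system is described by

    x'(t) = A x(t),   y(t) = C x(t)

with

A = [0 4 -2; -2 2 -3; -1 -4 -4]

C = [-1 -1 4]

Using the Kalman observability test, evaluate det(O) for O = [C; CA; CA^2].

7877

CA = [[-2, -22, -11]]
CA^2 = [[55, -8, 114]]
Observability matrix O = [C; CA; CA^2] = [[-1, -1, 4], [-2, -22, -11], [55, -8, 114]]
Expanding along the first row, det(O) = (-1)·((-22)·114 - (-11)·(-8)) - (-1)·((-2)·114 - (-11)·55) + 4·((-2)·(-8) - (-22)·55) = (-1)·(-2596) - (-1)·377 + 4·1226 = 7877
Since det(O) ≠ 0, rank(O) = 3 and the system is completely observable.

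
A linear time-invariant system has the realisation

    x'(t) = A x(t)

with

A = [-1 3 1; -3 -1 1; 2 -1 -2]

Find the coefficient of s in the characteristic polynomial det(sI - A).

13

Expand det(sI - A) for the 3×3 matrix.
p(s) = s^3 + 4s^2 + 13s + 10.
(Check: constant term = det(-A) = (-1)^3 det A = 10; coefficient of s^2 = -tr A = 4.)
The coefficient of s is 13.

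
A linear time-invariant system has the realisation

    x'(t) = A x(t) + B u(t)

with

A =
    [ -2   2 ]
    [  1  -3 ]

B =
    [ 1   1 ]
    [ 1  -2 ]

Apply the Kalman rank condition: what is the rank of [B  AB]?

AB = [[0, -6], [-2, 7]]
Controllability matrix C = [B  AB] = [[1, 1, 0, -6], [1, -2, -2, 7]]
Take the 2×2 submatrix of C formed by columns 1, 2: [[1, 1], [1, -2]]. Its determinant is 1·(-2) - 1·1 = -2 - 1 = -3 ≠ 0.
So rank(C) ≥ 2; since C has 2 rows, rank(C) = 2.
rank(C) = 2 = n, so the pair (A, B) is completely controllable.

2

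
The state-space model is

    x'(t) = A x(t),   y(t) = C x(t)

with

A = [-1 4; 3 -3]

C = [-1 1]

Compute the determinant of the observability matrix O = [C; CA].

CA = [[4, -7]]
Observability matrix O = [C; CA] = [[-1, 1], [4, -7]]
det(O) = (-1)·(-7) - 1·4 = 7 - 4 = 3
Since det(O) ≠ 0, rank(O) = 2 and the system is completely observable.

3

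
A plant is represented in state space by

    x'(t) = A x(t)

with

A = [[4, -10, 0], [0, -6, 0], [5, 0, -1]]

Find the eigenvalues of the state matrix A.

det(sI - A) = s^3 - (tr A)s^2 + (M11 + M22 + M33)s - det A, where Mii is the 2×2 principal minor of A obtained by deleting row i and column i.
tr A = 4 + (-6) + (-1) = -3; M11 = (-6)·(-1) - 0·0 = 6 - 0 = 6; M22 = 4·(-1) - 0·5 = -4 - 0 = -4; M33 = 4·(-6) - (-10)·0 = -24 - 0 = -24; sum of minors = -22.
det A = 4·((-6)·(-1) - 0·0) - (-10)·(0·(-1) - 0·5) + 0·(0·0 - (-6)·5) = 4·6 - (-10)·0 + 0·30 = 24.
So p(s) = det(sI - A) = s^3 + 3s^2 - 22s - 24.
Rational-root test: any integer root divides -24. Testing small divisors, s = -1 works: p(-1) = -1 + 3 + 22 + (-24) = 0, so (s + 1) is a factor.
Dividing, p(s) = (s + 1)(s^2 + 2s - 24).
Factor s^2 + 2s - 24: two numbers with sum -2 and product -24 are 4 and -6, so s^2 + 2s - 24 = (s - 4)(s + 6).
Hence p(s) = (s - 4) (s + 1) (s + 6), with roots -6, -1, 4.
At least one eigenvalue has non-negative real part, so the system is not asymptotically stable.

-6, -1, 4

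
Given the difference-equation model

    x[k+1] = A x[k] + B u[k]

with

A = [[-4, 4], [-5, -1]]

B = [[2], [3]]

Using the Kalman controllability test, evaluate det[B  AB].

AB = [[4], [-13]]
Controllability matrix C = [B  AB] = [[2, 4], [3, -13]]
det(C) = 2·(-13) - 4·3 = -26 - 12 = -38
Since det(C) ≠ 0, rank(C) = 2 and the system is completely controllable.

-38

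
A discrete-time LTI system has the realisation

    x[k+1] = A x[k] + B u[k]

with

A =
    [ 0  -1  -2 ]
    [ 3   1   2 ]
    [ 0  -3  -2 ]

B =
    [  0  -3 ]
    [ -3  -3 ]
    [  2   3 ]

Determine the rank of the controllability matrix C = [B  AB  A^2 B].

AB = [[-1, -3], [1, -6], [5, 3]]
A^2B = [[-11, 0], [8, -9], [-13, 12]]
Controllability matrix C = [B  AB  A^2B] = [[0, -3, -1, -3, -11, 0], [-3, -3, 1, -6, 8, -9], [2, 3, 5, 3, -13, 12]]
Take the 3×3 submatrix of C formed by columns 1, 2, 3: [[0, -3, -1], [-3, -3, 1], [2, 3, 5]]. Its determinant is 0·((-3)·5 - 1·3) - (-3)·((-3)·5 - 1·2) + (-1)·((-3)·3 - (-3)·2) = 0·(-18) - (-3)·(-17) + (-1)·(-3) = -48 ≠ 0.
So rank(C) ≥ 3; since C has 3 rows, rank(C) = 3.
rank(C) = 3 = n, so the pair (A, B) is completely controllable.

3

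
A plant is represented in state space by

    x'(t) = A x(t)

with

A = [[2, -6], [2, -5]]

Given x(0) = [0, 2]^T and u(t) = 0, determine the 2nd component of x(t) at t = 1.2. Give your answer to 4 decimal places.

det(sI - A) = s^2 - (tr A)s + det A, with tr A = 2 + (-5) = -3 and det A = 2·(-5) - (-6)·2 = -10 - (-12) = 2.
So p(s) = det(sI - A) = s^2 + 3s + 2.
Factor s^2 + 3s + 2: two numbers with sum -3 and product 2 are -1 and -2, so s^2 + 3s + 2 = (s + 1)(s + 2).
Hence p(s) = (s + 1) (s + 2), with roots -2, -1.
The eigenvalues -2, -1 are distinct and real, so A is diagonalisable and x(t) = e^{At} x(0) = V diag(e^{λ_i t}) V^{-1} x(0), where the columns of V are the eigenvectors.
λ = -2: A - (-2)I = [[4, -6], [2, -3]]. Row 1 gives 4·v1 + (-6)·v2 = 0, so take v_1 = [-3, -2]^T.
λ = -1: A - (-1)I = [[3, -6], [2, -4]]. Row 1 gives 3·v1 + (-6)·v2 = 0, so take v_2 = [2, 1]^T.
V = [v_1 v_2] = [[-3, 2], [-2, 1]] has det V = 1, so V^{-1} = adj(V)/det V = [[1, -2], [2, -3]].
Modal coordinates z(0) = V^{-1} x(0): 1·0 + (-2)·2 = -4; 2·0 + (-3)·2 = -6; so z(0) = [-4, -6]^T.
x_2(t) = Σ_i (v_i)_2 · z_i(0) · e^{λ_i t} (row 2 of V times the modal terms).
x_2(1.2) = (-2)·(-4)·e^{-2·1.2} + 1·(-6)·e^{-1·1.2} = 8·0.090718 + (-6)·0.301194 = -1.0814.

-1.0814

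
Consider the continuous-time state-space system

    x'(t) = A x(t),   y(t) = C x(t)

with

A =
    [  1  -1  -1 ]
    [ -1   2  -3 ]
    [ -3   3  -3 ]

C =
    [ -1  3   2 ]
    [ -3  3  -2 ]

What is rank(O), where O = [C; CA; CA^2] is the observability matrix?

3

CA = [[-10, 13, -14], [0, 3, 0]]
CA^2 = [[19, -6, 13], [-3, 6, -9]]
Observability matrix O = [C; CA; CA^2] = [[-1, 3, 2], [-3, 3, -2], [-10, 13, -14], [0, 3, 0], [19, -6, 13], [-3, 6, -9]]
Take the 3×3 submatrix of O formed by rows 1, 2, 3: [[-1, 3, 2], [-3, 3, -2], [-10, 13, -14]]. Its determinant is (-1)·(3·(-14) - (-2)·13) - 3·((-3)·(-14) - (-2)·(-10)) + 2·((-3)·13 - 3·(-10)) = (-1)·(-16) - 3·22 + 2·(-9) = -68 ≠ 0.
So rank(O) ≥ 3; since O has 3 columns, rank(O) = 3.
rank(O) = 3 = n, so the pair (A, C) is completely observable.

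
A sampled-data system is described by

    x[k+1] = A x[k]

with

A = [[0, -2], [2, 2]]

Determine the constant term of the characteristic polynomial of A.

4

For a 2×2 matrix, det(zI - A) = z^2 - (tr A)z + det A.
tr A = 2, det A = 4.
So p(z) = z^2 - 2z + 4.
The constant term is 4.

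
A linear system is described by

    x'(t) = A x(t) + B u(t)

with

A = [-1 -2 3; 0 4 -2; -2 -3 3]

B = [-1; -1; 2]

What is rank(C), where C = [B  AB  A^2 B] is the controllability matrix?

3

AB = [[9], [-8], [11]]
A^2B = [[40], [-54], [39]]
Controllability matrix C = [B  AB  A^2B] = [[-1, 9, 40], [-1, -8, -54], [2, 11, 39]]
det(C) = (-1)·((-8)·39 - (-54)·11) - 9·((-1)·39 - (-54)·2) + 40·((-1)·11 - (-8)·2) = (-1)·282 - 9·69 + 40·5 = -703 ≠ 0, so rank(C) = 3.
rank(C) = 3 = n, so the pair (A, B) is completely controllable.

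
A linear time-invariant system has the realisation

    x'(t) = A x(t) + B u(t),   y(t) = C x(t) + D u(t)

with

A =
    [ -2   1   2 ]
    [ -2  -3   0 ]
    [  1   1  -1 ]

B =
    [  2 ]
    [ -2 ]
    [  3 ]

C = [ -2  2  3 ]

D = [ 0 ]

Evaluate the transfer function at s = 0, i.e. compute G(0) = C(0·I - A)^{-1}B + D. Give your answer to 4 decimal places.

-1.3333

G(0) = C(-A)^{-1}B + D = -C A^{-1} B + D.
det A = -6, so A^{-1} = (1/-6)·adj(A) = [[-1/2, -1/2, -1], [1/3, 0, 2/3], [-1/6, -1/2, -4/3]]
A^{-1} B = [-3, 8/3, -10/3]^T
C A^{-1} B = 4/3
G(0) = D - C A^{-1} B = 0 - (4/3) = -4/3 ≈ -1.3333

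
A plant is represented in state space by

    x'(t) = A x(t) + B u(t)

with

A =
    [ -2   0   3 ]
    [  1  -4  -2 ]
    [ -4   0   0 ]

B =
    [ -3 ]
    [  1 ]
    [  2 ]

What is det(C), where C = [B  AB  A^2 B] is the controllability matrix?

AB = [[12], [-11], [12]]
A^2B = [[12], [32], [-48]]
Controllability matrix C = [B  AB  A^2B] = [[-3, 12, 12], [1, -11, 32], [2, 12, -48]]
Expanding along the first row, det(C) = (-3)·((-11)·(-48) - 32·12) - 12·(1·(-48) - 32·2) + 12·(1·12 - (-11)·2) = (-3)·144 - 12·(-112) + 12·34 = 1320
Since det(C) ≠ 0, rank(C) = 3 and the system is completely controllable.

1320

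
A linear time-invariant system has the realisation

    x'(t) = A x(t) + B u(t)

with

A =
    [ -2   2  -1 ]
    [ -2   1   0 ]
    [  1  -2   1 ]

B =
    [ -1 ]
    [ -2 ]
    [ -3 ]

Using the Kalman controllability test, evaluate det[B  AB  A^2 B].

AB = [[1], [0], [0]]
A^2B = [[-2], [-2], [1]]
Controllability matrix C = [B  AB  A^2B] = [[-1, 1, -2], [-2, 0, -2], [-3, 0, 1]]
Expanding along the first row, det(C) = (-1)·(0·1 - (-2)·0) - 1·((-2)·1 - (-2)·(-3)) + (-2)·((-2)·0 - 0·(-3)) = (-1)·0 - 1·(-8) + (-2)·0 = 8
Since det(C) ≠ 0, rank(C) = 3 and the system is completely controllable.

8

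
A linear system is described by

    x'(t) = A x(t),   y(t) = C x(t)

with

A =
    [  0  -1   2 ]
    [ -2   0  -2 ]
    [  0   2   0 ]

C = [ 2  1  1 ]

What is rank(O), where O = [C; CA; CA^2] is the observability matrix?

3

CA = [[-2, 0, 2]]
CA^2 = [[0, 6, -4]]
Observability matrix O = [C; CA; CA^2] = [[2, 1, 1], [-2, 0, 2], [0, 6, -4]]
det(O) = 2·(0·(-4) - 2·6) - 1·((-2)·(-4) - 2·0) + 1·((-2)·6 - 0·0) = 2·(-12) - 1·8 + 1·(-12) = -44 ≠ 0, so rank(O) = 3.
rank(O) = 3 = n, so the pair (A, C) is completely observable.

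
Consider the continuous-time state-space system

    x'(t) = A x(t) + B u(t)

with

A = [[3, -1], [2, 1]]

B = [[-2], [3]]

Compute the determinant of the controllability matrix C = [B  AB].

29

AB = [[-9], [-1]]
Controllability matrix C = [B  AB] = [[-2, -9], [3, -1]]
det(C) = (-2)·(-1) - (-9)·3 = 2 - (-27) = 29
Since det(C) ≠ 0, rank(C) = 2 and the system is completely controllable.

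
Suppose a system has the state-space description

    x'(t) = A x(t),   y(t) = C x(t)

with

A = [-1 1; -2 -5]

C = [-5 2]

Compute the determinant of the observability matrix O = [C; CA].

CA = [[1, -15]]
Observability matrix O = [C; CA] = [[-5, 2], [1, -15]]
det(O) = (-5)·(-15) - 2·1 = 75 - 2 = 73
Since det(O) ≠ 0, rank(O) = 2 and the system is completely observable.

73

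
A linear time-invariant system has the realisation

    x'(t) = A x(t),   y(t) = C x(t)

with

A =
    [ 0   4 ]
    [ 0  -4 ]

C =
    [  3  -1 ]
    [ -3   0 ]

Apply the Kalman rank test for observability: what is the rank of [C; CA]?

CA = [[0, 16], [0, -12]]
Observability matrix O = [C; CA] = [[3, -1], [-3, 0], [0, 16], [0, -12]]
Take the 2×2 submatrix of O formed by rows 1, 2: [[3, -1], [-3, 0]]. Its determinant is 3·0 - (-1)·(-3) = 0 - 3 = -3 ≠ 0.
So rank(O) ≥ 2; since O has 2 columns, rank(O) = 2.
rank(O) = 2 = n, so the pair (A, C) is completely observable.

2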